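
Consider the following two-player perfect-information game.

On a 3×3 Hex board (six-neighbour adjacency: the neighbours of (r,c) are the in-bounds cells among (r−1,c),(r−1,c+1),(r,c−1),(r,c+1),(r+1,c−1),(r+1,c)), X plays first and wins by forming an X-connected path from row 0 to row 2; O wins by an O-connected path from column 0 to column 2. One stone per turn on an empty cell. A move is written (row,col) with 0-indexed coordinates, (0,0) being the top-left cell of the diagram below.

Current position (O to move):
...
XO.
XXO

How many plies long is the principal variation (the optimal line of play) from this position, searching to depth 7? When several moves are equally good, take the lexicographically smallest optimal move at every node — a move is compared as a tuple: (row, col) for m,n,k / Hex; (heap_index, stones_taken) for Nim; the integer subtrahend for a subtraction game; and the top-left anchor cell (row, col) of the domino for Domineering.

[.../XO./XXO] O move#1: (0,0):-1/O../XO./XXO*, (0,1):-1/.O./XO./XXO, (0,2):-1/..O/XO./XXO, (1,2):-1/.../XOO/XXO
[O../XO./XXO] X move#2: (0,1):+1/OX./XO./XXO*, (0,2):+1/O.X/XO./XXO, (1,2):+1/O../XOX/XXO
[OX./XO./XXO] end (terminal -1, O#3); searched .../XO./XXO to 7

PV length from [.../XO./XXO]: 2 plies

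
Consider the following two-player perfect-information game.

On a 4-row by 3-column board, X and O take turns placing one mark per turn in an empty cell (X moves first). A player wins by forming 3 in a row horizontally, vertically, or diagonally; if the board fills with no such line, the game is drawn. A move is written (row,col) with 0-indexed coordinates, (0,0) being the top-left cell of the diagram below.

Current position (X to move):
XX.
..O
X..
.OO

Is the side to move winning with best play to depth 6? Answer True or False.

X winning at [XX./..O/X../.OO]: True

p1 X@[XX./..O/X../.OO]: (0,2)[XXX/..O/X../.OO]+1* (1,0)[XX./X.O/X../.OO]+1 (1,1)[XX./.XO/X../.OO]-1 (2,1)[XX./..O/XX./.OO]-1 (2,2)[XX./..O/X.X/.OO]-1 (3,0)[XX./..O/X../XOO]-1
p2 O@[XXX/..O/X../.OO] terminal -1; root [XX./..O/X../.OO] d6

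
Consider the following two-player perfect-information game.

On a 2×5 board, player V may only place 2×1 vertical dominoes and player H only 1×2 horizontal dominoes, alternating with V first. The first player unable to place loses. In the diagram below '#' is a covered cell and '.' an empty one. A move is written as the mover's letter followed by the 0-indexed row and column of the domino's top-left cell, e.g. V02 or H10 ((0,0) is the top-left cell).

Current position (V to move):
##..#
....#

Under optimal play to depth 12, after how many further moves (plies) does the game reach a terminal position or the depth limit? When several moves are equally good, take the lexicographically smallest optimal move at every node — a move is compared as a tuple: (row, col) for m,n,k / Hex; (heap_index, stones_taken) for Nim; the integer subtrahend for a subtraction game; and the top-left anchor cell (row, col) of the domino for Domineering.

ply 1, V at ##..#/....# | V02=+1→###.#/..#.#*; V03=-1→##.##/...##
ply 2, H at ###.#/..#.# | H10=-1→###.#/###.#*
ply 3, V at ###.#/###.# | V03=+1→#####/#####*
ply 4: #####/##### is terminal -1 (H); from ##..#/....# depth 12

PV length from [##..#/....#]: 3 plies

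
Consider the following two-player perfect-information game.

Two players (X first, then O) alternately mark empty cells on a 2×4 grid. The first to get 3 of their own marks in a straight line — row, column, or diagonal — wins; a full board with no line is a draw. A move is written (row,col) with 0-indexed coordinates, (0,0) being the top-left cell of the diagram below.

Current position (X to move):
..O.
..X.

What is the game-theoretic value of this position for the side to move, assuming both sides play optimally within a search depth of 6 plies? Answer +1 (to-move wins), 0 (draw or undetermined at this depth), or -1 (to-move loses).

ply 1, X at ..O./..X. | (0,0)=+0→X.O./..X.; (0,1)=+0→.XO./..X.; (0,3)=+0→..OX/..X.; (1,0)=+0→..O./X.X.; (1,1)=+1→..O./.XX.*; (1,3)=+0→..O./..XX
ply 2, O at ..O./.XX. | (0,0)=-1→O.O./.XX.*; (0,1)=-1→.OO./.XX.; (0,3)=-1→..OO/.XX.; (1,0)=-1→..O./OXX.; (1,3)=-1→..O./.XXO
ply 3, X at O.O./.XX. | (0,1)=+1→OXO./.XX.*; (0,3)=-1→O.OX/.XX.; (1,0)=+1→O.O./XXX.; (1,3)=+1→O.O./.XXX
ply 4, O at OXO./.XX. | (0,3)=-1→OXOO/.XX.*; (1,0)=-1→OXO./OXX.; (1,3)=-1→OXO./.XXO
ply 5, X at OXOO/.XX. | (1,0)=+1→OXOO/XXX.*; (1,3)=+1→OXOO/.XXX
ply 6: OXOO/XXX. is terminal -1 (O); from ..O./..X. depth 6

value(..O./..X., X) = +1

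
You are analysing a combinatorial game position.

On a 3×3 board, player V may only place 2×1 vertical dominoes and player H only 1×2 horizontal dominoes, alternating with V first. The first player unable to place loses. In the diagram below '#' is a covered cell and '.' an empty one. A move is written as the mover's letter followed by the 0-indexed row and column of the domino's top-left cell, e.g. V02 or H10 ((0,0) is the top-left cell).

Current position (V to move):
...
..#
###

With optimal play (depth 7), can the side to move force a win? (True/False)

p1 V@[.../..#/###]: V00[#../#.#/###]-1 V01[.#./.##/###]+1*
p2 H@[.#./.##/###] terminal -1; root [.../..#/###] d7

V winning at [.../..#/###]: True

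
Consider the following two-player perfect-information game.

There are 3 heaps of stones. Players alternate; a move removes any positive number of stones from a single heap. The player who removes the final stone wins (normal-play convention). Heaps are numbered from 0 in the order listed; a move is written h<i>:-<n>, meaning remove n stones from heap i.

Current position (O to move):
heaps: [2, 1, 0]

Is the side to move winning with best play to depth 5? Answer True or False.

p1 O@[(2,1,0)]: h0:-1[(1,1,0)]+1* h0:-2[(0,1,0)]-1 h1:-1[(2,0,0)]-1
p2 X@[(1,1,0)]: h0:-1[(0,1,0)]-1* h1:-1[(1,0,0)]-1
p3 O@[(0,1,0)]: h1:-1[(0,0,0)]+1*
p4 X@[(0,0,0)] terminal -1; root [(2,1,0)] d5

O winning at [(2,1,0)]: True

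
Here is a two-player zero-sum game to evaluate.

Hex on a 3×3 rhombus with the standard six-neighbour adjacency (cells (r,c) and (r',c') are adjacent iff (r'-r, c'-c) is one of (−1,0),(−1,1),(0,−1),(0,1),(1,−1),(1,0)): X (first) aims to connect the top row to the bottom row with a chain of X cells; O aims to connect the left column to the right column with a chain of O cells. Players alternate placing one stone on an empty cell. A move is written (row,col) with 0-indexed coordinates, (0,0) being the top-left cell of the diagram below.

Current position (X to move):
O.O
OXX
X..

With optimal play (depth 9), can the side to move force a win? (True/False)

X winning at [O.O/OXX/X..]: True

p1 X@[O.O/OXX/X..]: (0,1)[OXO/OXX/X..]+1* (2,1)[O.O/OXX/XX.]-1 (2,2)[O.O/OXX/X.X]-1
p2 O@[OXO/OXX/X..] terminal -1; root [O.O/OXX/X..] d9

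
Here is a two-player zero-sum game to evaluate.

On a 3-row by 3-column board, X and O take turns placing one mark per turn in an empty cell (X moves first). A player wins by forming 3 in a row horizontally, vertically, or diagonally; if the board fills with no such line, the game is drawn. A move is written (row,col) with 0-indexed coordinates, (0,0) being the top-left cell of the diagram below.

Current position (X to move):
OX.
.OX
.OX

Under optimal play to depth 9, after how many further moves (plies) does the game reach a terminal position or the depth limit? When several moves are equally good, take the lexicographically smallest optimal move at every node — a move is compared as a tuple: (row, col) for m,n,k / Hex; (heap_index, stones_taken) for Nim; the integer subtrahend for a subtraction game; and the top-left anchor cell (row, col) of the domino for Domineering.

PV length from [OX./.OX/.OX]: 1 ply

ply 1, X at OX./.OX/.OX | (0,2)=+1→OXX/.OX/.OX*; (1,0)=+0→OX./XOX/.OX; (2,0)=+0→OX./.OX/XOX
ply 2: OXX/.OX/.OX is terminal -1 (O); from OX./.OX/.OX depth 9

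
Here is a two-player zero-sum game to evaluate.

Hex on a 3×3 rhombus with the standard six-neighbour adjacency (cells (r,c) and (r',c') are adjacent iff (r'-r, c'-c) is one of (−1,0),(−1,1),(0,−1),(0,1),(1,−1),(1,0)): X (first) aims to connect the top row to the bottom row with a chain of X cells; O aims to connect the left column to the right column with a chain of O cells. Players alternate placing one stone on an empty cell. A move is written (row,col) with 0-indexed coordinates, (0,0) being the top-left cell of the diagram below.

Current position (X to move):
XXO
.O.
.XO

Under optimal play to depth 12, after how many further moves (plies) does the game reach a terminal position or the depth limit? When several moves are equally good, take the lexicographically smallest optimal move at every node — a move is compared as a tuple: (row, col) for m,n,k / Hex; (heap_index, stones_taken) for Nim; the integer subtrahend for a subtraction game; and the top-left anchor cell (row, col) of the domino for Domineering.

PV length from [XXO/.O./.XO]: 2 plies

ply 1, X at XXO/.O./.XO | (1,0)=-1→XXO/XO./.XO*; (1,2)=-1→XXO/.OX/.XO; (2,0)=-1→XXO/.O./XXO
ply 2, O at XXO/XO./.XO | (1,2)=-1→XXO/XOO/.XO; (2,0)=+1→XXO/XO./OXO*
ply 3: XXO/XO./OXO is terminal -1 (X); from XXO/.O./.XO depth 12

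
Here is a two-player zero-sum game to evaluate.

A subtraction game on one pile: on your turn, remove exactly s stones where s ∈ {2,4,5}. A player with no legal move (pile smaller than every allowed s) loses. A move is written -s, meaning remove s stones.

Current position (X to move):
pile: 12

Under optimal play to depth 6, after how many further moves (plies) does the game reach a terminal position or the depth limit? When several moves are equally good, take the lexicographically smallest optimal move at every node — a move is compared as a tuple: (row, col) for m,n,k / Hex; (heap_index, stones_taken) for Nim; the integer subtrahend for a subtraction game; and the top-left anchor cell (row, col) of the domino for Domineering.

[12] X move#1: -2:-1/10, -4:+1/8*, -5:+1/7
[8] O move#2: -2:-1/6*, -4:-1/4, -5:-1/3
[6] X move#3: -2:-1/4, -4:-1/2, -5:+1/1*
[1] end (terminal -1, O#4); searched 12 to 6

PV length from [12]: 3 plies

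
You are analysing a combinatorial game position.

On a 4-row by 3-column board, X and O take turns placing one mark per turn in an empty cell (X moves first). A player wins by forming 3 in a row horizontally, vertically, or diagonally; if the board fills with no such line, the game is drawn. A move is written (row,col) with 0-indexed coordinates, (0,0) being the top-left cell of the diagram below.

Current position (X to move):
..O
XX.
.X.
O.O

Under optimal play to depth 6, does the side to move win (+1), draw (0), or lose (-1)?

p1 X@[..O/XX./.X./O.O]: (0,0)[X.O/XX./.X./O.O]-1 (0,1)[.XO/XX./.X./O.O]+1* (1,2)[..O/XXX/.X./O.O]+1 (2,0)[..O/XX./XX./O.O]-1 (2,2)[..O/XX./.XX/O.O]-1 (3,1)[..O/XX./.X./OXO]+1
p2 O@[.XO/XX./.X./O.O] terminal -1; root [..O/XX./.X./O.O] d6

value(..O/XX./.X./O.O, X) = +1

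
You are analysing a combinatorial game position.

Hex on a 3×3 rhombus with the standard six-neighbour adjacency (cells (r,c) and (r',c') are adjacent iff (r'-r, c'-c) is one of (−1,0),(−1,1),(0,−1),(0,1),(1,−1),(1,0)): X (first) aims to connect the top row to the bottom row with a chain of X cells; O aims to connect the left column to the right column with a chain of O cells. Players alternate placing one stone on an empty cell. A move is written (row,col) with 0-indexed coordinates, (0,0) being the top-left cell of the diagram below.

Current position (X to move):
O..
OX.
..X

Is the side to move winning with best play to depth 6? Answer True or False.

X winning at [O../OX./..X]: True

p1 X@[O../OX./..X]: (0,1)[OX./OX./..X]+1* (0,2)[O.X/OX./..X]+1 (1,2)[O../OXX/..X]+1 (2,0)[O../OX./X.X]+1 (2,1)[O../OX./.XX]+1
p2 O@[OX./OX./..X]: (0,2)[OXO/OX./..X]-1* (1,2)[OX./OXO/..X]-1 (2,0)[OX./OX./O.X]-1 (2,1)[OX./OX./.OX]-1
p3 X@[OXO/OX./..X]: (1,2)[OXO/OXX/..X]+1* (2,0)[OXO/OX./X.X]+1 (2,1)[OXO/OX./.XX]+1
p4 O@[OXO/OXX/..X] terminal -1; root [O../OX./..X] d6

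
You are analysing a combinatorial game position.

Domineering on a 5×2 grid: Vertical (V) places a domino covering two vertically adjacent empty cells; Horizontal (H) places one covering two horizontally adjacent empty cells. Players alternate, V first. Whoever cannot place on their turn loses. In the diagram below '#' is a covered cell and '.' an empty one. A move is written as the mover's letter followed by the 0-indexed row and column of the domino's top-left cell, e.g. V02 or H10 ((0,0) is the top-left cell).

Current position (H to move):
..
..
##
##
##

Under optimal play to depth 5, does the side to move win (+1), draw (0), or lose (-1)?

value(../../##/##/##, H) = +1

p1 H@[../../##/##/##]: H00[##/../##/##/##]+1* H10[../##/##/##/##]+1
p2 V@[##/../##/##/##] terminal -1; root [../../##/##/##] d5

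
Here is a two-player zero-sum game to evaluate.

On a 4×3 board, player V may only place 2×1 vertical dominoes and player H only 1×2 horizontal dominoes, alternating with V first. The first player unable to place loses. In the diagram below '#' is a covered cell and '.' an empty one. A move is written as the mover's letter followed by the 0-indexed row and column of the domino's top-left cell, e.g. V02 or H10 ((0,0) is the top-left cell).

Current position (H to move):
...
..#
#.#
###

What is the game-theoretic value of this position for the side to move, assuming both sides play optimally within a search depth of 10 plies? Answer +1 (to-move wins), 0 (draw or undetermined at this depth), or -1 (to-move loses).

[.../..#/#.#/###] H move#1: H00:-1/##./..#/#.#/###, H01:-1/.##/..#/#.#/###, H10:+1/.../###/#.#/###*
[.../###/#.#/###] end (terminal -1, V#2); searched .../..#/#.#/### to 10

value(.../..#/#.#/###, H) = +1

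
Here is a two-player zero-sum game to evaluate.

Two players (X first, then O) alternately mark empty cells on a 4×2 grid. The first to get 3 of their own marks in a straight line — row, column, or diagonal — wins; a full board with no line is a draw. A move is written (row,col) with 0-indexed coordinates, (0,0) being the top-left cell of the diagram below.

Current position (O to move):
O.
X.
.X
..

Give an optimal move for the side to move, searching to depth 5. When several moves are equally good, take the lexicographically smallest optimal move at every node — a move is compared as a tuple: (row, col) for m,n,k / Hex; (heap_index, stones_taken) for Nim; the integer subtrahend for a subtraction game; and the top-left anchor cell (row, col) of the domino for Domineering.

O's best at [O./X./.X/..]: (0,1)

ply 1, O at O./X./.X/.. | (0,1)=+0→OO/X./.X/..*; (1,1)=+0→O./XO/.X/..; (2,0)=-1→O./X./OX/..; (3,0)=-1→O./X./.X/O.; (3,1)=+0→O./X./.X/.O
ply 2, X at OO/X./.X/.. | (1,1)=+0→OO/XX/.X/..*; (2,0)=+0→OO/X./XX/..; (3,0)=+0→OO/X./.X/X.; (3,1)=+0→OO/X./.X/.X
ply 3, O at OO/XX/.X/.. | (2,0)=-1→OO/XX/OX/..; (3,0)=-1→OO/XX/.X/O.; (3,1)=+0→OO/XX/.X/.O*
ply 4, X at OO/XX/.X/.O | (2,0)=+0→OO/XX/XX/.O*; (3,0)=+0→OO/XX/.X/XO
ply 5, O at OO/XX/XX/.O | (3,0)=+0→OO/XX/XX/OO*
ply 6: OO/XX/XX/OO is terminal +0 (X); from O./X./.X/.. depth 5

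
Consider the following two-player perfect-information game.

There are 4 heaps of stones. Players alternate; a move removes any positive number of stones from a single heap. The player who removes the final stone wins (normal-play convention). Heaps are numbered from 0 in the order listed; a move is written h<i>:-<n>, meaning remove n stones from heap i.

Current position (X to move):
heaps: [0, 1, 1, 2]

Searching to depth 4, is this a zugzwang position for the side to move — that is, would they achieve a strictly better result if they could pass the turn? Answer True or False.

zugzwang((0,1,1,2), X) = False

[(0,1,1,2)] X move#1: h1:-1:-1/(0,0,1,2), h2:-1:-1/(0,1,0,2), h3:-1:-1/(0,1,1,1), h3:-2:+1/(0,1,1,0)*
[(0,1,1,0)] O move#2: h1:-1:-1/(0,0,1,0)*, h2:-1:-1/(0,1,0,0)
[(0,0,1,0)] X move#3: h2:-1:+1/(0,0,0,0)*
[(0,0,0,0)] end (terminal -1, O#4); searched (0,1,1,2) to 4
suppose X passes — search the same position with O to move:
pass> [(0,1,1,2)] O move#1: h1:-1:-1/(0,0,1,2), h2:-1:-1/(0,1,0,2), h3:-1:-1/(0,1,1,1), h3:-2:+1/(0,1,1,0)*
pass> [(0,1,1,0)] X move#2: h1:-1:-1/(0,0,1,0)*, h2:-1:-1/(0,1,0,0)
pass> [(0,0,1,0)] O move#3: h2:-1:+1/(0,0,0,0)*
pass> [(0,0,0,0)] end (terminal -1, X#4); searched (0,1,1,2) to 4
for X: play +1, pass -1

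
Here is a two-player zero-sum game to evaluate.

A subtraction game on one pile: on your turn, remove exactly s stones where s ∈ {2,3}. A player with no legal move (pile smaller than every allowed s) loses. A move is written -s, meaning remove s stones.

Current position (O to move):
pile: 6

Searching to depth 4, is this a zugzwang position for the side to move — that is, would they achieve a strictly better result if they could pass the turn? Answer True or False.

zugzwang(6, O) = True

ply 1, O at 6 | -2=-1→4*; -3=-1→3
ply 2, X at 4 | -2=-1→2; -3=+1→1*
ply 3: 1 is terminal -1 (O); from 6 depth 4
pass branch (X moves first from the same position):
  | ply 1, X at 6 | -2=-1→4*; -3=-1→3
  | ply 2, O at 4 | -2=-1→2; -3=+1→1*
  | ply 3: 1 is terminal -1 (X); from 6 depth 4
O moving scores -1; O passing scores +1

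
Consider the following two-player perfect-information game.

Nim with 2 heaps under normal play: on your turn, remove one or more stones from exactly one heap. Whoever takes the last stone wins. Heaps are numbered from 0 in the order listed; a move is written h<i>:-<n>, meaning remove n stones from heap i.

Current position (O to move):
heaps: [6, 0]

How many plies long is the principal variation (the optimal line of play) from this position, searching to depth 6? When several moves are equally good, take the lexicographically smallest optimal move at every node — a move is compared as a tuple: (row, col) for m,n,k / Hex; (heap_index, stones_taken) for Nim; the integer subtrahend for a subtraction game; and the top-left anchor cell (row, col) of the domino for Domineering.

PV length from [(6,0)]: 1 ply

p1 O@[(6,0)]: h0:-1[(5,0)]-1 h0:-2[(4,0)]-1 h0:-3[(3,0)]-1 h0:-4[(2,0)]-1 h0:-5[(1,0)]-1 h0:-6[(0,0)]+1*
p2 X@[(0,0)] terminal -1; root [(6,0)] d6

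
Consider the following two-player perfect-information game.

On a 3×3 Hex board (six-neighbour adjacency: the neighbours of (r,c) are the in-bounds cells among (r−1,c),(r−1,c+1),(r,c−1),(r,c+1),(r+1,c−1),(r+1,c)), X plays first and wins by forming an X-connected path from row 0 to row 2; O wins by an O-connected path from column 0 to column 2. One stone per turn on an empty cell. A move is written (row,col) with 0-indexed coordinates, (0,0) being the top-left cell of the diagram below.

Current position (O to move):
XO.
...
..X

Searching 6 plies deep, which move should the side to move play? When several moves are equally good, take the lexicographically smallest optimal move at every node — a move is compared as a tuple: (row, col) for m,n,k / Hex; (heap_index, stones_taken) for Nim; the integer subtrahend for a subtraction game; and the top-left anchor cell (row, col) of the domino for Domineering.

O's best at [XO./.../..X]: (1,1)

p1 O@[XO./.../..X]: (0,2)[XOO/.../..X]-1 (1,0)[XO./O../..X]-1 (1,1)[XO./.O./..X]+1* (1,2)[XO./..O/..X]-1 (2,0)[XO./.../O.X]-1 (2,1)[XO./.../.OX]-1
p2 X@[XO./.O./..X]: (0,2)[XOX/.O./..X]-1* (1,0)[XO./XO./..X]-1 (1,2)[XO./.OX/..X]-1 (2,0)[XO./.O./X.X]-1 (2,1)[XO./.O./.XX]-1
p3 O@[XOX/.O./..X]: (1,0)[XOX/OO./..X]-1 (1,2)[XOX/.OO/..X]+1* (2,0)[XOX/.O./O.X]-1 (2,1)[XOX/.O./.OX]-1
p4 X@[XOX/.OO/..X]: (1,0)[XOX/XOO/..X]-1* (2,0)[XOX/.OO/X.X]-1 (2,1)[XOX/.OO/.XX]-1
p5 O@[XOX/XOO/..X]: (2,0)[XOX/XOO/O.X]+1* (2,1)[XOX/XOO/.OX]-1
p6 X@[XOX/XOO/O.X] terminal -1; root [XO./.../..X] d6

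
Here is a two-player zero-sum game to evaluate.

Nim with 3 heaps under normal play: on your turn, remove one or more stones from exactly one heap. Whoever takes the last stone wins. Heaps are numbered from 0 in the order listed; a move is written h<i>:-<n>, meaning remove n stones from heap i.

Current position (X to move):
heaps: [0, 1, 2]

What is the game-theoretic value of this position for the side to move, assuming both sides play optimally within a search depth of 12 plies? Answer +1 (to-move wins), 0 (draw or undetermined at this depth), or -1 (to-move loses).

ply 1, X at (0,1,2) | h1:-1=-1→(0,0,2); h2:-1=+1→(0,1,1)*; h2:-2=-1→(0,1,0)
ply 2, O at (0,1,1) | h1:-1=-1→(0,0,1)*; h2:-1=-1→(0,1,0)
ply 3, X at (0,0,1) | h2:-1=+1→(0,0,0)*
ply 4: (0,0,0) is terminal -1 (O); from (0,1,2) depth 12

value((0,1,2), X) = +1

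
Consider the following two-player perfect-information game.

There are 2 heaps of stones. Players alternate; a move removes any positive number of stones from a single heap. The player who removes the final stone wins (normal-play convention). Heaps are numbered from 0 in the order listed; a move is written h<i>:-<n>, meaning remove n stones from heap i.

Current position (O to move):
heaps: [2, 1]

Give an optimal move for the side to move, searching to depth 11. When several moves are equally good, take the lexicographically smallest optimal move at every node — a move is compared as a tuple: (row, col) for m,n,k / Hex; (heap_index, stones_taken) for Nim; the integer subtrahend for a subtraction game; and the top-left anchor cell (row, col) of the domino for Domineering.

p1 O@[(2,1)]: h0:-1[(1,1)]+1* h0:-2[(0,1)]-1 h1:-1[(2,0)]-1
p2 X@[(1,1)]: h0:-1[(0,1)]-1* h1:-1[(1,0)]-1
p3 O@[(0,1)]: h1:-1[(0,0)]+1*
p4 X@[(0,0)] terminal -1; root [(2,1)] d11

O's best at [(2,1)]: h0:-1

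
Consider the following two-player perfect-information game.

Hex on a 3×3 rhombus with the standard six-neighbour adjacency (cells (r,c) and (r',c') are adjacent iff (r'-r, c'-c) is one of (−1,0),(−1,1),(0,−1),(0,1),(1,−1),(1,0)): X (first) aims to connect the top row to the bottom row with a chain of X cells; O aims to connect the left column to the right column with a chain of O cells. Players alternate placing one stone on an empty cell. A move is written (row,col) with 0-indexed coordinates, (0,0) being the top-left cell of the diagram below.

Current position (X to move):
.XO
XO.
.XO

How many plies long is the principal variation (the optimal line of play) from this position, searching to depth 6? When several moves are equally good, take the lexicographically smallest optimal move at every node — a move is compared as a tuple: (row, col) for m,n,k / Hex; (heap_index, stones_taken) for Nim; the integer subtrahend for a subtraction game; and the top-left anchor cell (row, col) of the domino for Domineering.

PV length from [.XO/XO./.XO]: 1 ply

p1 X@[.XO/XO./.XO]: (0,0)[XXO/XO./.XO]-1 (1,2)[.XO/XOX/.XO]-1 (2,0)[.XO/XO./XXO]+1*
p2 O@[.XO/XO./XXO] terminal -1; root [.XO/XO./.XO] d6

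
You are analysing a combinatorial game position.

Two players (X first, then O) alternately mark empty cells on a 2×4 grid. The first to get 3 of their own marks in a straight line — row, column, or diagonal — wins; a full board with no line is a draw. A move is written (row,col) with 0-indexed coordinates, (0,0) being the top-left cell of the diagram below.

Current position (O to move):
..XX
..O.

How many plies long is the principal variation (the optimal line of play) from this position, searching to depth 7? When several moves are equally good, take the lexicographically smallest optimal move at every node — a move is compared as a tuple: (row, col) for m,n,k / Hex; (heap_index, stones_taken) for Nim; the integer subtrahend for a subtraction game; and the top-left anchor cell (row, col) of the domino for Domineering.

ply 1, O at ..XX/..O. | (0,0)=-1→O.XX/..O.; (0,1)=+0→.OXX/..O.*; (1,0)=-1→..XX/O.O.; (1,1)=-1→..XX/.OO.; (1,3)=-1→..XX/..OO
ply 2, X at .OXX/..O. | (0,0)=-1→XOXX/..O.; (1,0)=+0→.OXX/X.O.*; (1,1)=+0→.OXX/.XO.; (1,3)=+0→.OXX/..OX
ply 3, O at .OXX/X.O. | (0,0)=+0→OOXX/X.O.*; (1,1)=+0→.OXX/XOO.; (1,3)=+0→.OXX/X.OO
ply 4, X at OOXX/X.O. | (1,1)=+0→OOXX/XXO.*; (1,3)=+0→OOXX/X.OX
ply 5, O at OOXX/XXO. | (1,3)=+0→OOXX/XXOO*
ply 6: OOXX/XXOO is terminal +0 (X); from ..XX/..O. depth 7

PV length from [..XX/..O.]: 5 plies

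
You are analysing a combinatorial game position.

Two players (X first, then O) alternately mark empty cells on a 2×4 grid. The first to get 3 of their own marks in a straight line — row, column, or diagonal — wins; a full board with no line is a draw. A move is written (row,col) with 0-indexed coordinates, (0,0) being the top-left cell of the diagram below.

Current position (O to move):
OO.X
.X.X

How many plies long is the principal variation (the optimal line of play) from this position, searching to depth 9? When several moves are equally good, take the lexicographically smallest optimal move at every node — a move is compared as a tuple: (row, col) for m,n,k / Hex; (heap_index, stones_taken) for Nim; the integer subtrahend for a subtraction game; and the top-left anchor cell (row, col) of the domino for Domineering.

PV length from [OO.X/.X.X]: 1 ply

p1 O@[OO.X/.X.X]: (0,2)[OOOX/.X.X]+1* (1,0)[OO.X/OX.X]-1 (1,2)[OO.X/.XOX]+0
p2 X@[OOOX/.X.X] terminal -1; root [OO.X/.X.X] d9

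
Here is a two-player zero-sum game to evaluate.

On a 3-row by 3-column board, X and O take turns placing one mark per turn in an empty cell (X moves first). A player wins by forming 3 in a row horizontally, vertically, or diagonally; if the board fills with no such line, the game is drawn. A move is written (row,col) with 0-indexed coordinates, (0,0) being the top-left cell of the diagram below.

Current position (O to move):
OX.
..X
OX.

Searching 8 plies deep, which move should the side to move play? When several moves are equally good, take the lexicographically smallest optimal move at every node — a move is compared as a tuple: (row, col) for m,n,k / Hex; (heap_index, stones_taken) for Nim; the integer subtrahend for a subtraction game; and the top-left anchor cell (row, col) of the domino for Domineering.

ply 1, O at OX./..X/OX. | (0,2)=-1→OXO/..X/OX.; (1,0)=+1→OX./O.X/OX.*; (1,1)=+1→OX./.OX/OX.; (2,2)=-1→OX./..X/OXO
ply 2: OX./O.X/OX. is terminal -1 (X); from OX./..X/OX. depth 8

O's best at [OX./..X/OX.]: (1,0)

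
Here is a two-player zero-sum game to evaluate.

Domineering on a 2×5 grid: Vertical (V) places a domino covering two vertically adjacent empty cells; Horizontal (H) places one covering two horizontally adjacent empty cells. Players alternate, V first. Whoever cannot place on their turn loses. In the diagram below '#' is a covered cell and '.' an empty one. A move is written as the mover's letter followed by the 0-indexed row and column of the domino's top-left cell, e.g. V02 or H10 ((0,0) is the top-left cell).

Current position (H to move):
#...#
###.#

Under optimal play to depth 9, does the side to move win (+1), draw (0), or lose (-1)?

[#...#/###.#] H move#1: H01:-1/###.#/###.#, H02:+1/#.###/###.#*
[#.###/###.#] end (terminal -1, V#2); searched #...#/###.# to 9

value(#...#/###.#, H) = +1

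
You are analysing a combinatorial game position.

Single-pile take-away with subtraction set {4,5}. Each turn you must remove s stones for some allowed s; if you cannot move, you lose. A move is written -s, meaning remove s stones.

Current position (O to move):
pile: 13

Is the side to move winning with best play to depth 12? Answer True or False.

O winning at [13]: True

[13] O move#1: -4:+1/9*, -5:-1/8
[9] X move#2: -4:-1/5*, -5:-1/4
[5] O move#3: -4:+1/1*, -5:+1/0
[1] end (terminal -1, X#4); searched 13 to 12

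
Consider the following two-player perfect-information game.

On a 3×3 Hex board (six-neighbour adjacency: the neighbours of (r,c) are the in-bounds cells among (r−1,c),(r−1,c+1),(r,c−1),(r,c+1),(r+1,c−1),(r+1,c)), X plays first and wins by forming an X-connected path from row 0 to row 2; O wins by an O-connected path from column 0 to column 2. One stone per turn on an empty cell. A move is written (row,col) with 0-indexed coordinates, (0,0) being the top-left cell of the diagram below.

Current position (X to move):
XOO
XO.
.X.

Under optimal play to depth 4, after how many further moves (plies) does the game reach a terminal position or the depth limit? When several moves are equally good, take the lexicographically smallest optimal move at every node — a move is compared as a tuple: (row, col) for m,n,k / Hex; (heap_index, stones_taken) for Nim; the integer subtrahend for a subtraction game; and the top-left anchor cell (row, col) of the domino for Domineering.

[XOO/XO./.X.] X move#1: (1,2):-1/XOO/XOX/.X., (2,0):+1/XOO/XO./XX.*, (2,2):-1/XOO/XO./.XX
[XOO/XO./XX.] end (terminal -1, O#2); searched XOO/XO./.X. to 4

PV length from [XOO/XO./.X.]: 1 ply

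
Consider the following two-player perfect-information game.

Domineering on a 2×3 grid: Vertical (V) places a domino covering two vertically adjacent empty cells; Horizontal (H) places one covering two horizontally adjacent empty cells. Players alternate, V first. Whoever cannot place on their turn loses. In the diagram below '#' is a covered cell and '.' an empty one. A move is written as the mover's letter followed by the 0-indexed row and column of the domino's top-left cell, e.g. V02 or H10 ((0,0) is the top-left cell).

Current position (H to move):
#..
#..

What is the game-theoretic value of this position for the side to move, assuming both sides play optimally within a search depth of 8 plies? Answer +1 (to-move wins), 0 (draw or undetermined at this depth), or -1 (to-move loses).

p1 H@[#../#..]: H01[###/#..]+1* H11[#../###]+1
p2 V@[###/#..] terminal -1; root [#../#..] d8

value(#../#.., H) = +1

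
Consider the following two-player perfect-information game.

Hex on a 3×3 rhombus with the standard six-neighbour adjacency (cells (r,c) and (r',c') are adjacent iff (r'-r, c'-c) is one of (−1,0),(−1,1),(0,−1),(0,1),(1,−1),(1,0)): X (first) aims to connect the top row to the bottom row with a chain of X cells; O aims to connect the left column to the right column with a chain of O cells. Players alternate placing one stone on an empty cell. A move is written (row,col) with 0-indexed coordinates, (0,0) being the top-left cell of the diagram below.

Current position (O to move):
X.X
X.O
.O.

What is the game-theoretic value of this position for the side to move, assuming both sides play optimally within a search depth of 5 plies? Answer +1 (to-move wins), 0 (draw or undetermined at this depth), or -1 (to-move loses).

[X.X/X.O/.O.] O move#1: (0,1):-1/XOX/X.O/.O., (1,1):-1/X.X/XOO/.O., (2,0):+1/X.X/X.O/OO.*, (2,2):-1/X.X/X.O/.OO
[X.X/X.O/OO.] end (terminal -1, X#2); searched X.X/X.O/.O. to 5

value(X.X/X.O/.O., O) = +1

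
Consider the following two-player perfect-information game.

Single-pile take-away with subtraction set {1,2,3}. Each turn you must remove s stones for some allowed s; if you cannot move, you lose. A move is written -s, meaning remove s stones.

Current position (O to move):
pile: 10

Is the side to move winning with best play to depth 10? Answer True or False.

O winning at [10]: True

p1 O@[10]: -1[9]-1 -2[8]+1* -3[7]-1
p2 X@[8]: -1[7]-1* -2[6]-1 -3[5]-1
p3 O@[7]: -1[6]-1 -2[5]-1 -3[4]+1*
p4 X@[4]: -1[3]-1* -2[2]-1 -3[1]-1
p5 O@[3]: -1[2]-1 -2[1]-1 -3[0]+1*
p6 X@[0] terminal -1; root [10] d10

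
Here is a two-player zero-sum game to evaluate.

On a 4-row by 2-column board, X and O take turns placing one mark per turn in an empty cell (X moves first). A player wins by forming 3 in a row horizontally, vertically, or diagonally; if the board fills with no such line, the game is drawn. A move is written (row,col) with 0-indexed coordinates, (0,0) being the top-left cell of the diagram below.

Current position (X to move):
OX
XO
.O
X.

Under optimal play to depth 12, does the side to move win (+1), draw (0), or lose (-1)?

value(OX/XO/.O/X., X) = +1

p1 X@[OX/XO/.O/X.]: (2,0)[OX/XO/XO/X.]+1* (3,1)[OX/XO/.O/XX]+0
p2 O@[OX/XO/XO/X.] terminal -1; root [OX/XO/.O/X.] d12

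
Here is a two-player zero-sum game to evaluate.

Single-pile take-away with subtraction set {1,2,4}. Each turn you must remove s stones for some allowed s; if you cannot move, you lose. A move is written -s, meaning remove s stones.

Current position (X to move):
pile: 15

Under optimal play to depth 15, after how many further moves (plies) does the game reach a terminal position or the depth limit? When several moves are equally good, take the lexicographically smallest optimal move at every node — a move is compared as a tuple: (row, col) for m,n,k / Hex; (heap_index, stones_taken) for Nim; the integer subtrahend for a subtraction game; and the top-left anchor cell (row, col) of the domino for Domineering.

PV length from [15]: 10 plies

p1 X@[15]: -1[14]-1* -2[13]-1 -4[11]-1
p2 O@[14]: -1[13]-1 -2[12]+1* -4[10]-1
p3 X@[12]: -1[11]-1* -2[10]-1 -4[8]-1
p4 O@[11]: -1[10]-1 -2[9]+1* -4[7]-1
p5 X@[9]: -1[8]-1* -2[7]-1 -4[5]-1
p6 O@[8]: -1[7]-1 -2[6]+1* -4[4]-1
p7 X@[6]: -1[5]-1* -2[4]-1 -4[2]-1
p8 O@[5]: -1[4]-1 -2[3]+1* -4[1]-1
p9 X@[3]: -1[2]-1* -2[1]-1
p10 O@[2]: -1[1]-1 -2[0]+1*
p11 X@[0] terminal -1; root [15] d15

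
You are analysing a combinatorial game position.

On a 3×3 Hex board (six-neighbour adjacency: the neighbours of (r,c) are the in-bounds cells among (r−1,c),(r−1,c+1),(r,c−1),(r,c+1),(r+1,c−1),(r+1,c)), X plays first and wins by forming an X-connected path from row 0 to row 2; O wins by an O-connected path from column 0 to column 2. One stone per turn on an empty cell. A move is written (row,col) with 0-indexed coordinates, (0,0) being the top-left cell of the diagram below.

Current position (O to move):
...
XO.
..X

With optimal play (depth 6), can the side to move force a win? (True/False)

O winning at [.../XO./..X]: True

p1 O@[.../XO./..X]: (0,0)[O../XO./..X]+1* (0,1)[.O./XO./..X]+1 (0,2)[..O/XO./..X]-1 (1,2)[.../XOO/..X]-1 (2,0)[.../XO./O.X]+1 (2,1)[.../XO./.OX]-1
p2 X@[O../XO./..X]: (0,1)[OX./XO./..X]-1* (0,2)[O.X/XO./..X]-1 (1,2)[O../XOX/..X]-1 (2,0)[O../XO./X.X]-1 (2,1)[O../XO./.XX]-1
p3 O@[OX./XO./..X]: (0,2)[OXO/XO./..X]-1 (1,2)[OX./XOO/..X]-1 (2,0)[OX./XO./O.X]+1* (2,1)[OX./XO./.OX]-1
p4 X@[OX./XO./O.X]: (0,2)[OXX/XO./O.X]-1* (1,2)[OX./XOX/O.X]-1 (2,1)[OX./XO./OXX]-1
p5 O@[OXX/XO./O.X]: (1,2)[OXX/XOO/O.X]+1* (2,1)[OXX/XO./OOX]-1
p6 X@[OXX/XOO/O.X] terminal -1; root [.../XO./..X] d6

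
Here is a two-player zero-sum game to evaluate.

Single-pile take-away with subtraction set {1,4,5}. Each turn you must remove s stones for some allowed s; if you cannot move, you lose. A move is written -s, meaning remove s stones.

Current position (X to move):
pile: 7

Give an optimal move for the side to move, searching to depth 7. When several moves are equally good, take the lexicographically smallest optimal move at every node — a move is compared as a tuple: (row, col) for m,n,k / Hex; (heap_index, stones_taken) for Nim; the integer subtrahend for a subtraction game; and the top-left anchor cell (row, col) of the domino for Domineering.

p1 X@[7]: -1[6]-1 -4[3]-1 -5[2]+1*
p2 O@[2]: -1[1]-1*
p3 X@[1]: -1[0]+1*
p4 O@[0] terminal -1; root [7] d7

X's best at [7]: -5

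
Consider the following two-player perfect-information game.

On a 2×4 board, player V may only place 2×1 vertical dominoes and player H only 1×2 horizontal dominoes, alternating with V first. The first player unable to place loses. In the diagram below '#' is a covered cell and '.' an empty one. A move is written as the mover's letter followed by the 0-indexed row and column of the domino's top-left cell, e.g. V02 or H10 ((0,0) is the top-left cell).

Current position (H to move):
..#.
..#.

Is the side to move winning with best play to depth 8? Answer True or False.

ply 1, H at ..#./..#. | H00=+1→###./..#.*; H10=+1→..#./###.
ply 2, V at ###./..#. | V03=-1→####/..##*
ply 3, H at ####/..## | H10=+1→####/####*
ply 4: ####/#### is terminal -1 (V); from ..#./..#. depth 8

H winning at [..#./..#.]: True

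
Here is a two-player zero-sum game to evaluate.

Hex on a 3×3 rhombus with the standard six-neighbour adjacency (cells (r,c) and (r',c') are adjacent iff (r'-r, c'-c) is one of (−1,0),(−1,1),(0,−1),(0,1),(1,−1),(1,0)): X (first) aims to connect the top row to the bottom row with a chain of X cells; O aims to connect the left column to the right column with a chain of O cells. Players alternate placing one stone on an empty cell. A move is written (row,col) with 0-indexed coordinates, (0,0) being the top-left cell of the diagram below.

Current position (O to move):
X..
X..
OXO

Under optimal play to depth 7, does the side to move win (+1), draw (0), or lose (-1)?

value(X../X../OXO, O) = +1

ply 1, O at X../X../OXO | (0,1)=-1→XO./X../OXO; (0,2)=-1→X.O/X../OXO; (1,1)=+1→X../XO./OXO*; (1,2)=-1→X../X.O/OXO
ply 2, X at X../XO./OXO | (0,1)=-1→XX./XO./OXO*; (0,2)=-1→X.X/XO./OXO; (1,2)=-1→X../XOX/OXO
ply 3, O at XX./XO./OXO | (0,2)=+1→XXO/XO./OXO*; (1,2)=+1→XX./XOO/OXO
ply 4: XXO/XO./OXO is terminal -1 (X); from X../X../OXO depth 7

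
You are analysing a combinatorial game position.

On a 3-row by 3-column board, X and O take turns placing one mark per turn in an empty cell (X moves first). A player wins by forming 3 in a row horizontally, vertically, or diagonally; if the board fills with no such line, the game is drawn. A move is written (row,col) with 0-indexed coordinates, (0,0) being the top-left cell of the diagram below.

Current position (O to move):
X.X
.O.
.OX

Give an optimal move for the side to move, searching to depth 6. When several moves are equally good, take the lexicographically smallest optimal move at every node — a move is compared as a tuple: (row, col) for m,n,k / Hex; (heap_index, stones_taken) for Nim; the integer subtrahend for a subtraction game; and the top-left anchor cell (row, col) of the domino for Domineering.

[X.X/.O./.OX] O move#1: (0,1):+1/XOX/.O./.OX*, (1,0):-1/X.X/OO./.OX, (1,2):-1/X.X/.OO/.OX, (2,0):-1/X.X/.O./OOX
[XOX/.O./.OX] end (terminal -1, X#2); searched X.X/.O./.OX to 6

O's best at [X.X/.O./.OX]: (0,1)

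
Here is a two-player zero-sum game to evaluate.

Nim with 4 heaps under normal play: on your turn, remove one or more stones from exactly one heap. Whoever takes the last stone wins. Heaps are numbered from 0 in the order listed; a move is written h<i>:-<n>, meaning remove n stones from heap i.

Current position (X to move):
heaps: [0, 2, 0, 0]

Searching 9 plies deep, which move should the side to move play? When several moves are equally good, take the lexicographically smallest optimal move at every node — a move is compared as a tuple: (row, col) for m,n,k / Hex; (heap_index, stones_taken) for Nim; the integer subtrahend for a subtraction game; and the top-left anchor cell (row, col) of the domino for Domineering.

X's best at [(0,2,0,0)]: h1:-2

p1 X@[(0,2,0,0)]: h1:-1[(0,1,0,0)]-1 h1:-2[(0,0,0,0)]+1*
p2 O@[(0,0,0,0)] terminal -1; root [(0,2,0,0)] d9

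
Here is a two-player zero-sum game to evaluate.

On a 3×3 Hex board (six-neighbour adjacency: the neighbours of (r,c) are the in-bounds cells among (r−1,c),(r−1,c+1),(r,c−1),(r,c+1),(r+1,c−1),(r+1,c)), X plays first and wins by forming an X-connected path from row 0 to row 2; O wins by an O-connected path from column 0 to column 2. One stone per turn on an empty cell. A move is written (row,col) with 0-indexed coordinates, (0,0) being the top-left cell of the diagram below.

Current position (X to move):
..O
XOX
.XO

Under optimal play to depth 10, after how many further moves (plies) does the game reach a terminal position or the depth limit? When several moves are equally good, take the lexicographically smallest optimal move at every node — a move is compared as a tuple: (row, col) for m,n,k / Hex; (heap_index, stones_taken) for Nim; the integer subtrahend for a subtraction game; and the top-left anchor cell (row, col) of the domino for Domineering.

PV length from [..O/XOX/.XO]: 3 plies

[..O/XOX/.XO] X move#1: (0,0):-1/X.O/XOX/.XO, (0,1):-1/.XO/XOX/.XO, (2,0):+1/..O/XOX/XXO*
[..O/XOX/XXO] O move#2: (0,0):-1/O.O/XOX/XXO*, (0,1):-1/.OO/XOX/XXO
[O.O/XOX/XXO] X move#3: (0,1):+1/OXO/XOX/XXO*
[OXO/XOX/XXO] end (terminal -1, O#4); searched ..O/XOX/.XO to 10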